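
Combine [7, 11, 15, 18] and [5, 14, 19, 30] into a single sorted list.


List A: [7, 11, 15, 18]
List B: [5, 14, 19, 30]
Repeatedly compare the front elements and take the smaller:
  7 vs 5 -> take 5
  7 vs 14 -> take 7
  11 vs 14 -> take 11
  15 vs 14 -> take 14
  15 vs 19 -> take 15
  18 vs 19 -> take 18
  A is exhausted; append the rest of B: [19, 30]
Final answer: [5, 7, 11, 14, 15, 18, 19, 30]


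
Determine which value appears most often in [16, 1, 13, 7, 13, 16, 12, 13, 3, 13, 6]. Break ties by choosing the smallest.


Count the frequency of each value:
  1 appears 1 time(s)
  3 appears 1 time(s)
  6 appears 1 time(s)
  7 appears 1 time(s)
  12 appears 1 time(s)
  13 appears 4 time(s)
  16 appears 2 time(s)
Maximum frequency is 4.
Only 13 reaches that frequency, so it is the mode.
Final answer: 13


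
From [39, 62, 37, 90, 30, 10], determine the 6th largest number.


Sort descending: [90, 62, 39, 37, 30, 10]
The 6th element (1-indexed) is at index 5.
Value = 10
Final answer: 10


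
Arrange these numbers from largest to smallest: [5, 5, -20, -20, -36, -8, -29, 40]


Original list: [5, 5, -20, -20, -36, -8, -29, 40]
Repeatedly take the largest remaining element:
  Remaining [5, 5, -20, -20, -36, -8, -29, 40] -> largest is 40
  Remaining [5, 5, -20, -20, -36, -8, -29] -> largest is 5
  Remaining [5, -20, -20, -36, -8, -29] -> largest is 5
  Remaining [-20, -20, -36, -8, -29] -> largest is -8
  Remaining [-20, -20, -36, -29] -> largest is -20
  Remaining [-20, -36, -29] -> largest is -20
  Remaining [-36, -29] -> largest is -29
  Remaining [-36] -> largest is -36
Collecting the picks in order gives the descending list.
Final answer: [40, 5, 5, -8, -20, -20, -29, -36]


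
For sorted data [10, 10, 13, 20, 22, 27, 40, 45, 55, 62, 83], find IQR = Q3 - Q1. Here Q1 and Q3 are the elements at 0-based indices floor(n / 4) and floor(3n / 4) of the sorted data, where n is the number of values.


The data has n = 11 elements.
Q1 index = floor(11 / 4) = floor(2.75) = 2; Q3 index = floor(3 * 11 / 4) = floor(8.25) = 8
Q1 = element at index 2 = 13
Q3 = element at index 8 = 55
IQR = 55 - 13 = 42
Final answer: 42


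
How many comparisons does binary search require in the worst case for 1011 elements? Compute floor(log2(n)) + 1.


Binary search halves the search space each step.
Maximum comparisons = floor(log2(1011)) + 1
log2(1011) = 9.9816
floor(log2(1011)) = 9, so 9 + 1 = 10
Final answer: 10


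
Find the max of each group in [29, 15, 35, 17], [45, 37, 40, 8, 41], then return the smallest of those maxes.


Find max of each group:
  Group 1: [29, 15, 35, 17] -> max = 35
  Group 2: [45, 37, 40, 8, 41] -> max = 45
Maxes: [35, 45]
Minimum of maxes = 35
Final answer: 35


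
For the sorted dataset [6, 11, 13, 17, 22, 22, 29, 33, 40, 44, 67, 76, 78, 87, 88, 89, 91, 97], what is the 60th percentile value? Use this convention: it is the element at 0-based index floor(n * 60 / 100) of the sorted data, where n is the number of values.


The dataset has n = 18 elements.
Index = floor(18 * 60 / 100) = floor(1080 / 100) = floor(10.8) = 10
Counting from index 0 in the sorted data, the element at index 10 is 67.
Final answer: 67


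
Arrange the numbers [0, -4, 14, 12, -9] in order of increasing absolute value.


Compute absolute values:
  |0| = 0
  |-4| = 4
  |14| = 14
  |12| = 12
  |-9| = 9
Absolute values in increasing order: 0 < 4 < 9 < 12 < 14
Listing the original numbers in that order gives the answer.
Final answer: [0, -4, -9, 12, 14]


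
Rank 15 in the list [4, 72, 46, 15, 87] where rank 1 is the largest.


Sort descending: [87, 72, 46, 15, 4]
Find 15 in the sorted list.
15 is at position 4.
Final answer: 4


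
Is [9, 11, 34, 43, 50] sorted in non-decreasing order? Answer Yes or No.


Check consecutive pairs:
  9 <= 11? True
  11 <= 34? True
  34 <= 43? True
  43 <= 50? True
Every consecutive pair is in order, so the list is non-decreasing.
Final answer: Yes


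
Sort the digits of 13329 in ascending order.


The number 13329 has digits: 1, 3, 3, 2, 9
Sorted: 1, 2, 3, 3, 9
Joining the sorted digits gives the result.
Final answer: 12339


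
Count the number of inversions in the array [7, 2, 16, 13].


For each element, count the later elements that are smaller than it:
  7 (index 0): smaller elements after it = [2] -> 1
  2 (index 1): smaller elements after it = [] -> 0
  16 (index 2): smaller elements after it = [13] -> 1
Total inversions = 1 + 0 + 1 = 2
Final answer: 2


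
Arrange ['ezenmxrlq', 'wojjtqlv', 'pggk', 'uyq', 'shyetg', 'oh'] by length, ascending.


Compute lengths:
  'ezenmxrlq' has length 9
  'wojjtqlv' has length 8
  'pggk' has length 4
  'uyq' has length 3
  'shyetg' has length 6
  'oh' has length 2
Lengths in increasing order: 2 < 3 < 4 < 6 < 8 < 9
Listing the words in that order gives the answer.
Final answer: ['oh', 'uyq', 'pggk', 'shyetg', 'wojjtqlv', 'ezenmxrlq']


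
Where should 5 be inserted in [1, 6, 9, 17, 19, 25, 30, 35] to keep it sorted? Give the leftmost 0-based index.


List is sorted: [1, 6, 9, 17, 19, 25, 30, 35]
We need the leftmost position where 5 can be inserted, i.e. the first index whose element is >= 5 (or the end of the list if none is).
Binary search with low=0, high=8 (0-based indices):
  low=0, high=8, mid=4: a[4]=19 >= 5, so high = 4
  low=0, high=4, mid=2: a[2]=9 >= 5, so high = 2
  low=0, high=2, mid=1: a[1]=6 >= 5, so high = 1
  low=0, high=1, mid=0: a[0]=1 < 5, so low = 1
Now low = high = 1, so the insertion index is 1.
Final answer: 1


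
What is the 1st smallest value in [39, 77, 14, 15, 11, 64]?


Sort ascending: [11, 14, 15, 39, 64, 77]
The 1st element (1-indexed) is at index 0.
Value = 11
Final answer: 11


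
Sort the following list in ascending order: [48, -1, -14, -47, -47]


Original list: [48, -1, -14, -47, -47]
Repeatedly take the smallest remaining element:
  Remaining [48, -1, -14, -47, -47] -> smallest is -47
  Remaining [48, -1, -14, -47] -> smallest is -47
  Remaining [48, -1, -14] -> smallest is -14
  Remaining [48, -1] -> smallest is -1
  Remaining [48] -> smallest is 48
Collecting the picks in order gives the sorted list.
Final answer: [-47, -47, -14, -1, 48]


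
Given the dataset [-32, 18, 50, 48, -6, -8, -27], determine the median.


First, sort the list: [-32, -27, -8, -6, 18, 48, 50]
The list has 7 elements (odd count).
The middle index is 3 (0-based), and the element there is -6.
Final answer: -6


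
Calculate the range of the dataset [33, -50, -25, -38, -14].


Maximum value: 33
Minimum value: -50
Range = 33 - (-50) = 83
Final answer: 83


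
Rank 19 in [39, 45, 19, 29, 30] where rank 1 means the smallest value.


Sort ascending: [19, 29, 30, 39, 45]
Find 19 in the sorted list.
19 is at position 1 (1-indexed).
Final answer: 1


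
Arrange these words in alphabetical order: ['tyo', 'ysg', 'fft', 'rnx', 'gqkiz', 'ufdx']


Compare strings character by character (the first differing letter decides):
  'fft' < 'gqkiz' since 'f' < 'g' at position 1
  'gqkiz' < 'rnx' since 'g' < 'r' at position 1
  'rnx' < 'tyo' since 'r' < 't' at position 1
  'tyo' < 'ufdx' since 't' < 'u' at position 1
  'ufdx' < 'ysg' since 'u' < 'y' at position 1
Chaining these comparisons gives the alphabetical order.
Final answer: ['fft', 'gqkiz', 'rnx', 'tyo', 'ufdx', 'ysg']


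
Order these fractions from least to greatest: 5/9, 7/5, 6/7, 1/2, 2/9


Convert to decimal for comparison:
  5/9 = 0.5556
  7/5 = 1.4
  6/7 = 0.8571
  1/2 = 0.5
  2/9 = 0.2222
Decimals in increasing order: 0.2222 < 0.5 < 0.5556 < 0.8571 < 1.4
Writing each back as its fraction gives the sorted order.
Final answer: 2/9, 1/2, 5/9, 6/7, 7/5


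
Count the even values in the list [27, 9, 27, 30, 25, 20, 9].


Check each element:
  27 is odd
  9 is odd
  27 is odd
  30 is even
  25 is odd
  20 is even
  9 is odd
Evens: [30, 20]
Count of evens = 2
Final answer: 2


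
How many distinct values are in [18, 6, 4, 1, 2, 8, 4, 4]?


List all unique values:
Distinct values: [1, 2, 4, 6, 8, 18]
Count = 6
Final answer: 6


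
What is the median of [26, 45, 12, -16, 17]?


First, sort the list: [-16, 12, 17, 26, 45]
The list has 5 elements (odd count).
The middle index is 2 (0-based), and the element there is 17.
Final answer: 17


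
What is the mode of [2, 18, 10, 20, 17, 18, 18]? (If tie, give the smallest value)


Count the frequency of each value:
  2 appears 1 time(s)
  10 appears 1 time(s)
  17 appears 1 time(s)
  18 appears 3 time(s)
  20 appears 1 time(s)
Maximum frequency is 3.
Only 18 reaches that frequency, so it is the mode.
Final answer: 18


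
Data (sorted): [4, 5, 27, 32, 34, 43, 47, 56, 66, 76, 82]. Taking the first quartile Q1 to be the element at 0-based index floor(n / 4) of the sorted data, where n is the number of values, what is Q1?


The list has n = 11 elements.
Q1 index = floor(11 / 4) = floor(2.75) = 2
Counting from index 0 in the sorted data, the element at index 2 is 27.
Final answer: 27


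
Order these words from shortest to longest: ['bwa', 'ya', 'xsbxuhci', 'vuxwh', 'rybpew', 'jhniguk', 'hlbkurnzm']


Compute lengths:
  'bwa' has length 3
  'ya' has length 2
  'xsbxuhci' has length 8
  'vuxwh' has length 5
  'rybpew' has length 6
  'jhniguk' has length 7
  'hlbkurnzm' has length 9
Lengths in increasing order: 2 < 3 < 5 < 6 < 7 < 8 < 9
Listing the words in that order gives the answer.
Final answer: ['ya', 'bwa', 'vuxwh', 'rybpew', 'jhniguk', 'xsbxuhci', 'hlbkurnzm']


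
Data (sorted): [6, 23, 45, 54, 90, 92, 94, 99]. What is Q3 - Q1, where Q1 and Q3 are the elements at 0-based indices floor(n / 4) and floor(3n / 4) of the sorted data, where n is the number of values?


The data has n = 8 elements.
Q1 index = floor(8 / 4) = floor(2) = 2; Q3 index = floor(3 * 8 / 4) = floor(6) = 6
Q1 = element at index 2 = 45
Q3 = element at index 6 = 94
IQR = 94 - 45 = 49
Final answer: 49


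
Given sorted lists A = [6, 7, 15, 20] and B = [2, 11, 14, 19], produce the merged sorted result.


List A: [6, 7, 15, 20]
List B: [2, 11, 14, 19]
Repeatedly compare the front elements and take the smaller:
  6 vs 2 -> take 2
  6 vs 11 -> take 6
  7 vs 11 -> take 7
  15 vs 11 -> take 11
  15 vs 14 -> take 14
  15 vs 19 -> take 15
  20 vs 19 -> take 19
  B is exhausted; append the rest of A: [20]
Final answer: [2, 6, 7, 11, 14, 15, 19, 20]


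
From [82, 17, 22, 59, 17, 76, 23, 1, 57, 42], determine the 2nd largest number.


Sort descending: [82, 76, 59, 57, 42, 23, 22, 17, 17, 1]
The 2nd element (1-indexed) is at index 1.
Value = 76
Final answer: 76


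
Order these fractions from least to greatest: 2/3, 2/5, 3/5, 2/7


Convert to decimal for comparison:
  2/3 = 0.6667
  2/5 = 0.4
  3/5 = 0.6
  2/7 = 0.2857
Decimals in increasing order: 0.2857 < 0.4 < 0.6 < 0.6667
Writing each back as its fraction gives the sorted order.
Final answer: 2/7, 2/5, 3/5, 2/3


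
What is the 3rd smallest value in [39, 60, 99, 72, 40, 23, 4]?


Sort ascending: [4, 23, 39, 40, 60, 72, 99]
The 3rd element (1-indexed) is at index 2.
Value = 39
Final answer: 39


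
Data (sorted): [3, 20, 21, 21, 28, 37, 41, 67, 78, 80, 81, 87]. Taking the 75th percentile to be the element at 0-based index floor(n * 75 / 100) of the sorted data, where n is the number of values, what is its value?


The dataset has n = 12 elements.
Index = floor(12 * 75 / 100) = floor(900 / 100) = floor(9) = 9
Counting from index 0 in the sorted data, the element at index 9 is 80.
Final answer: 80


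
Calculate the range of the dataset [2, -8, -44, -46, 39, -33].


Maximum value: 39
Minimum value: -46
Range = 39 - (-46) = 85
Final answer: 85


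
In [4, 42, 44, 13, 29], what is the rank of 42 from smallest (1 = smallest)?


Sort ascending: [4, 13, 29, 42, 44]
Find 42 in the sorted list.
42 is at position 4 (1-indexed).
Final answer: 4


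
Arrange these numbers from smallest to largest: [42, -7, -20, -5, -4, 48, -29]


Original list: [42, -7, -20, -5, -4, 48, -29]
Repeatedly take the smallest remaining element:
  Remaining [42, -7, -20, -5, -4, 48, -29] -> smallest is -29
  Remaining [42, -7, -20, -5, -4, 48] -> smallest is -20
  Remaining [42, -7, -5, -4, 48] -> smallest is -7
  Remaining [42, -5, -4, 48] -> smallest is -5
  Remaining [42, -4, 48] -> smallest is -4
  Remaining [42, 48] -> smallest is 42
  Remaining [48] -> smallest is 48
Collecting the picks in order gives the sorted list.
Final answer: [-29, -20, -7, -5, -4, 42, 48]


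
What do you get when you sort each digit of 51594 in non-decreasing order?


The number 51594 has digits: 5, 1, 5, 9, 4
Sorted: 1, 4, 5, 5, 9
Joining the sorted digits gives the result.
Final answer: 14559


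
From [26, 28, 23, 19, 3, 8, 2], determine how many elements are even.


Check each element:
  26 is even
  28 is even
  23 is odd
  19 is odd
  3 is odd
  8 is even
  2 is even
Evens: [26, 28, 8, 2]
Count of evens = 4
Final answer: 4


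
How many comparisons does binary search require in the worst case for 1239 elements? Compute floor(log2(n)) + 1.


Binary search halves the search space each step.
Maximum comparisons = floor(log2(1239)) + 1
log2(1239) = 10.275
floor(log2(1239)) = 10, so 10 + 1 = 11
Final answer: 11


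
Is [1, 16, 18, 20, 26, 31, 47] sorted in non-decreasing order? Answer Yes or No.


Check consecutive pairs:
  1 <= 16? True
  16 <= 18? True
  18 <= 20? True
  20 <= 26? True
  26 <= 31? True
  31 <= 47? True
Every consecutive pair is in order, so the list is non-decreasing.
Final answer: Yes


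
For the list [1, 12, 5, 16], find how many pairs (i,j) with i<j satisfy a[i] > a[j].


For each element, count the later elements that are smaller than it:
  1 (index 0): smaller elements after it = [] -> 0
  12 (index 1): smaller elements after it = [5] -> 1
  5 (index 2): smaller elements after it = [] -> 0
Total inversions = 0 + 1 + 0 = 1
Final answer: 1


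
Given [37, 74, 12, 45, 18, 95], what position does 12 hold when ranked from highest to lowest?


Sort descending: [95, 74, 45, 37, 18, 12]
Find 12 in the sorted list.
12 is at position 6.
Final answer: 6


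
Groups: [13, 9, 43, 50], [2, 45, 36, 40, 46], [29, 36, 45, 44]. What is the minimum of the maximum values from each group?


Find max of each group:
  Group 1: [13, 9, 43, 50] -> max = 50
  Group 2: [2, 45, 36, 40, 46] -> max = 46
  Group 3: [29, 36, 45, 44] -> max = 45
Maxes: [50, 46, 45]
Minimum of maxes = 45
Final answer: 45


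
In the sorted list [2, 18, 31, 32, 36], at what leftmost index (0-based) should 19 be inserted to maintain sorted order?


List is sorted: [2, 18, 31, 32, 36]
We need the leftmost position where 19 can be inserted, i.e. the first index whose element is >= 19 (or the end of the list if none is).
Binary search with low=0, high=5 (0-based indices):
  low=0, high=5, mid=2: a[2]=31 >= 19, so high = 2
  low=0, high=2, mid=1: a[1]=18 < 19, so low = 2
Now low = high = 2, so the insertion index is 2.
Final answer: 2


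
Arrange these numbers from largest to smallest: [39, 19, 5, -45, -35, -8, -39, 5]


Original list: [39, 19, 5, -45, -35, -8, -39, 5]
Repeatedly take the largest remaining element:
  Remaining [39, 19, 5, -45, -35, -8, -39, 5] -> largest is 39
  Remaining [19, 5, -45, -35, -8, -39, 5] -> largest is 19
  Remaining [5, -45, -35, -8, -39, 5] -> largest is 5
  Remaining [-45, -35, -8, -39, 5] -> largest is 5
  Remaining [-45, -35, -8, -39] -> largest is -8
  Remaining [-45, -35, -39] -> largest is -35
  Remaining [-45, -39] -> largest is -39
  Remaining [-45] -> largest is -45
Collecting the picks in order gives the descending list.
Final answer: [39, 19, 5, 5, -8, -35, -39, -45]


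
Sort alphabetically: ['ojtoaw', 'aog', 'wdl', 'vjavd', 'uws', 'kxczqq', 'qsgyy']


Compare strings character by character (the first differing letter decides):
  'aog' < 'kxczqq' since 'a' < 'k' at position 1
  'kxczqq' < 'ojtoaw' since 'k' < 'o' at position 1
  'ojtoaw' < 'qsgyy' since 'o' < 'q' at position 1
  'qsgyy' < 'uws' since 'q' < 'u' at position 1
  'uws' < 'vjavd' since 'u' < 'v' at position 1
  'vjavd' < 'wdl' since 'v' < 'w' at position 1
Chaining these comparisons gives the alphabetical order.
Final answer: ['aog', 'kxczqq', 'ojtoaw', 'qsgyy', 'uws', 'vjavd', 'wdl']


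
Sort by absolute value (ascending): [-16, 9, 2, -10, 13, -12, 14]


Compute absolute values:
  |-16| = 16
  |9| = 9
  |2| = 2
  |-10| = 10
  |13| = 13
  |-12| = 12
  |14| = 14
Absolute values in increasing order: 2 < 9 < 10 < 12 < 13 < 14 < 16
Listing the original numbers in that order gives the answer.
Final answer: [2, 9, -10, -12, 13, 14, -16]


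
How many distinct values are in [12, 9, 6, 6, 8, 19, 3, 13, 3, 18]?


List all unique values:
Distinct values: [3, 6, 8, 9, 12, 13, 18, 19]
Count = 8
Final answer: 8


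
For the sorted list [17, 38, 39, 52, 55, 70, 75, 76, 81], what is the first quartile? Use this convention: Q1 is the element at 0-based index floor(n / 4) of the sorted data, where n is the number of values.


The list has n = 9 elements.
Q1 index = floor(9 / 4) = floor(2.25) = 2
Counting from index 0 in the sorted data, the element at index 2 is 39.
Final answer: 39


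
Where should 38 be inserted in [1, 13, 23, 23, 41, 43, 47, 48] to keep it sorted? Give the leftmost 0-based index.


List is sorted: [1, 13, 23, 23, 41, 43, 47, 48]
We need the leftmost position where 38 can be inserted, i.e. the first index whose element is >= 38 (or the end of the list if none is).
Binary search with low=0, high=8 (0-based indices):
  low=0, high=8, mid=4: a[4]=41 >= 38, so high = 4
  low=0, high=4, mid=2: a[2]=23 < 38, so low = 3
  low=3, high=4, mid=3: a[3]=23 < 38, so low = 4
Now low = high = 4, so the insertion index is 4.
Final answer: 4


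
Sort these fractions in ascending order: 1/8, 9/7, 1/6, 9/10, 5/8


Convert to decimal for comparison:
  1/8 = 0.125
  9/7 = 1.2857
  1/6 = 0.1667
  9/10 = 0.9
  5/8 = 0.625
Decimals in increasing order: 0.125 < 0.1667 < 0.625 < 0.9 < 1.2857
Writing each back as its fraction gives the sorted order.
Final answer: 1/8, 1/6, 5/8, 9/10, 9/7


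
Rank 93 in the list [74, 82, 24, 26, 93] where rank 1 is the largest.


Sort descending: [93, 82, 74, 26, 24]
Find 93 in the sorted list.
93 is at position 1.
Final answer: 1


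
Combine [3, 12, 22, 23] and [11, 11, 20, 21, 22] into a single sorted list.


List A: [3, 12, 22, 23]
List B: [11, 11, 20, 21, 22]
Repeatedly compare the front elements and take the smaller:
  3 vs 11 -> take 3
  12 vs 11 -> take 11
  12 vs 11 -> take 11
  12 vs 20 -> take 12
  22 vs 20 -> take 20
  22 vs 21 -> take 21
  22 vs 22 -> take 22
  23 vs 22 -> take 22
  B is exhausted; append the rest of A: [23]
Final answer: [3, 11, 11, 12, 20, 21, 22, 22, 23]


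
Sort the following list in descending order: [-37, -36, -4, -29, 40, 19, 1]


Original list: [-37, -36, -4, -29, 40, 19, 1]
Repeatedly take the largest remaining element:
  Remaining [-37, -36, -4, -29, 40, 19, 1] -> largest is 40
  Remaining [-37, -36, -4, -29, 19, 1] -> largest is 19
  Remaining [-37, -36, -4, -29, 1] -> largest is 1
  Remaining [-37, -36, -4, -29] -> largest is -4
  Remaining [-37, -36, -29] -> largest is -29
  Remaining [-37, -36] -> largest is -36
  Remaining [-37] -> largest is -37
Collecting the picks in order gives the descending list.
Final answer: [40, 19, 1, -4, -29, -36, -37]


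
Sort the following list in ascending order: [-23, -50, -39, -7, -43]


Original list: [-23, -50, -39, -7, -43]
Repeatedly take the smallest remaining element:
  Remaining [-23, -50, -39, -7, -43] -> smallest is -50
  Remaining [-23, -39, -7, -43] -> smallest is -43
  Remaining [-23, -39, -7] -> smallest is -39
  Remaining [-23, -7] -> smallest is -23
  Remaining [-7] -> smallest is -7
Collecting the picks in order gives the sorted list.
Final answer: [-50, -43, -39, -23, -7]


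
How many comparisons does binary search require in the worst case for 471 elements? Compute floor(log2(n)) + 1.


Binary search halves the search space each step.
Maximum comparisons = floor(log2(471)) + 1
log2(471) = 8.8796
floor(log2(471)) = 8, so 8 + 1 = 9
Final answer: 9


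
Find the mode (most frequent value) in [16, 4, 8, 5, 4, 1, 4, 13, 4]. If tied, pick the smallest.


Count the frequency of each value:
  1 appears 1 time(s)
  4 appears 4 time(s)
  5 appears 1 time(s)
  8 appears 1 time(s)
  13 appears 1 time(s)
  16 appears 1 time(s)
Maximum frequency is 4.
Only 4 reaches that frequency, so it is the mode.
Final answer: 4


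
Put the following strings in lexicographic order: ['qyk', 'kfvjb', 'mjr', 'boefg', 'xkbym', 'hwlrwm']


Compare strings character by character (the first differing letter decides):
  'boefg' < 'hwlrwm' since 'b' < 'h' at position 1
  'hwlrwm' < 'kfvjb' since 'h' < 'k' at position 1
  'kfvjb' < 'mjr' since 'k' < 'm' at position 1
  'mjr' < 'qyk' since 'm' < 'q' at position 1
  'qyk' < 'xkbym' since 'q' < 'x' at position 1
Chaining these comparisons gives the alphabetical order.
Final answer: ['boefg', 'hwlrwm', 'kfvjb', 'mjr', 'qyk', 'xkbym']


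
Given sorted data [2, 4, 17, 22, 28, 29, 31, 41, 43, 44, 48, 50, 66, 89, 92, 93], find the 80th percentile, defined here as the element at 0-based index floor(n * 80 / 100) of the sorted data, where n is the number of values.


The dataset has n = 16 elements.
Index = floor(16 * 80 / 100) = floor(1280 / 100) = floor(12.8) = 12
Counting from index 0 in the sorted data, the element at index 12 is 66.
Final answer: 66


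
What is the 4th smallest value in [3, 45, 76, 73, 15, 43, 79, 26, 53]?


Sort ascending: [3, 15, 26, 43, 45, 53, 73, 76, 79]
The 4th element (1-indexed) is at index 3.
Value = 43
Final answer: 43


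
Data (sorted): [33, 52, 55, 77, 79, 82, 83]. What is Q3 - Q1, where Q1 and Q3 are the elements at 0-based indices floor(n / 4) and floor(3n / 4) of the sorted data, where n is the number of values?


The data has n = 7 elements.
Q1 index = floor(7 / 4) = floor(1.75) = 1; Q3 index = floor(3 * 7 / 4) = floor(5.25) = 5
Q1 = element at index 1 = 52
Q3 = element at index 5 = 82
IQR = 82 - 52 = 30
Final answer: 30


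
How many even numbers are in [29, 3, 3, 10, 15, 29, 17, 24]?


Check each element:
  29 is odd
  3 is odd
  3 is odd
  10 is even
  15 is odd
  29 is odd
  17 is odd
  24 is even
Evens: [10, 24]
Count of evens = 2
Final answer: 2


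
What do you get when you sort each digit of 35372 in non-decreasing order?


The number 35372 has digits: 3, 5, 3, 7, 2
Sorted: 2, 3, 3, 5, 7
Joining the sorted digits gives the result.
Final answer: 23357


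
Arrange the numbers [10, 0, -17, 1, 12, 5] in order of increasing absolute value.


Compute absolute values:
  |10| = 10
  |0| = 0
  |-17| = 17
  |1| = 1
  |12| = 12
  |5| = 5
Absolute values in increasing order: 0 < 1 < 5 < 10 < 12 < 17
Listing the original numbers in that order gives the answer.
Final answer: [0, 1, 5, 10, 12, -17]


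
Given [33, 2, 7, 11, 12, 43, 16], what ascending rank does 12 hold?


Sort ascending: [2, 7, 11, 12, 16, 33, 43]
Find 12 in the sorted list.
12 is at position 4 (1-indexed).
Final answer: 4


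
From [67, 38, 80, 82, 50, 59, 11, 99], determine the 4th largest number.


Sort descending: [99, 82, 80, 67, 59, 50, 38, 11]
The 4th element (1-indexed) is at index 3.
Value = 67
Final answer: 67


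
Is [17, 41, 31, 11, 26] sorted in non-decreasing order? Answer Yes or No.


Check consecutive pairs:
  17 <= 41? True
  41 <= 31? False
  31 <= 11? False
  11 <= 26? True
2 consecutive pair(s) are out of order, so the list is not sorted.
Final answer: No


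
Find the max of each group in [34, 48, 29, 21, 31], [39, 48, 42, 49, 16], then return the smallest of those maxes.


Find max of each group:
  Group 1: [34, 48, 29, 21, 31] -> max = 48
  Group 2: [39, 48, 42, 49, 16] -> max = 49
Maxes: [48, 49]
Minimum of maxes = 48
Final answer: 48


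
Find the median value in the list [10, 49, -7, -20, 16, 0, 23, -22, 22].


First, sort the list: [-22, -20, -7, 0, 10, 16, 22, 23, 49]
The list has 9 elements (odd count).
The middle index is 4 (0-based), and the element there is 10.
Final answer: 10


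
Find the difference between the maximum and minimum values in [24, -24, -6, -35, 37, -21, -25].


Maximum value: 37
Minimum value: -35
Range = 37 - (-35) = 72
Final answer: 72


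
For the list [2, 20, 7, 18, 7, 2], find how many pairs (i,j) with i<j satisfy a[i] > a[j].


For each element, count the later elements that are smaller than it:
  2 (index 0): smaller elements after it = [] -> 0
  20 (index 1): smaller elements after it = [7, 18, 7, 2] -> 4
  7 (index 2): smaller elements after it = [2] -> 1
  18 (index 3): smaller elements after it = [7, 2] -> 2
  7 (index 4): smaller elements after it = [2] -> 1
Total inversions = 0 + 4 + 1 + 2 + 1 = 8
Final answer: 8


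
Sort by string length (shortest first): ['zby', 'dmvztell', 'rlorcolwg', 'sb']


Compute lengths:
  'zby' has length 3
  'dmvztell' has length 8
  'rlorcolwg' has length 9
  'sb' has length 2
Lengths in increasing order: 2 < 3 < 8 < 9
Listing the words in that order gives the answer.
Final answer: ['sb', 'zby', 'dmvztell', 'rlorcolwg']


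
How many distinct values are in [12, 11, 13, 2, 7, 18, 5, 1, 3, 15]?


List all unique values:
Distinct values: [1, 2, 3, 5, 7, 11, 12, 13, 15, 18]
Count = 10
Final answer: 10


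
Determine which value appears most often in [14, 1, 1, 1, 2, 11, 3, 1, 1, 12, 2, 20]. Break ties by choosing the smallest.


Count the frequency of each value:
  1 appears 5 time(s)
  2 appears 2 time(s)
  3 appears 1 time(s)
  11 appears 1 time(s)
  12 appears 1 time(s)
  14 appears 1 time(s)
  20 appears 1 time(s)
Maximum frequency is 5.
Only 1 reaches that frequency, so it is the mode.
Final answer: 1


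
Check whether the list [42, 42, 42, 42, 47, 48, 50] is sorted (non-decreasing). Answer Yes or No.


Check consecutive pairs:
  42 <= 42? True
  42 <= 42? True
  42 <= 42? True
  42 <= 47? True
  47 <= 48? True
  48 <= 50? True
Every consecutive pair is in order, so the list is non-decreasing.
Final answer: Yes


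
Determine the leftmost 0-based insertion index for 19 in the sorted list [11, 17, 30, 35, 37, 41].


List is sorted: [11, 17, 30, 35, 37, 41]
We need the leftmost position where 19 can be inserted, i.e. the first index whose element is >= 19 (or the end of the list if none is).
Binary search with low=0, high=6 (0-based indices):
  low=0, high=6, mid=3: a[3]=35 >= 19, so high = 3
  low=0, high=3, mid=1: a[1]=17 < 19, so low = 2
  low=2, high=3, mid=2: a[2]=30 >= 19, so high = 2
Now low = high = 2, so the insertion index is 2.
Final answer: 2


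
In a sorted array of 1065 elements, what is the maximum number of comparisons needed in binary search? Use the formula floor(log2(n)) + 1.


Binary search halves the search space each step.
Maximum comparisons = floor(log2(1065)) + 1
log2(1065) = 10.0566
floor(log2(1065)) = 10, so 10 + 1 = 11
Final answer: 11


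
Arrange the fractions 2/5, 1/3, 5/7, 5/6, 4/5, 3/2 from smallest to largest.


Convert to decimal for comparison:
  2/5 = 0.4
  1/3 = 0.3333
  5/7 = 0.7143
  5/6 = 0.8333
  4/5 = 0.8
  3/2 = 1.5
Decimals in increasing order: 0.3333 < 0.4 < 0.7143 < 0.8 < 0.8333 < 1.5
Writing each back as its fraction gives the sorted order.
Final answer: 1/3, 2/5, 5/7, 4/5, 5/6, 3/2


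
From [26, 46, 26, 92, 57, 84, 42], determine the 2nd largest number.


Sort descending: [92, 84, 57, 46, 42, 26, 26]
The 2nd element (1-indexed) is at index 1.
Value = 84
Final answer: 84


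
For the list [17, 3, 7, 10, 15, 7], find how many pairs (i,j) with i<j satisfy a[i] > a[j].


For each element, count the later elements that are smaller than it:
  17 (index 0): smaller elements after it = [3, 7, 10, 15, 7] -> 5
  3 (index 1): smaller elements after it = [] -> 0
  7 (index 2): smaller elements after it = [] -> 0
  10 (index 3): smaller elements after it = [7] -> 1
  15 (index 4): smaller elements after it = [7] -> 1
Total inversions = 5 + 0 + 0 + 1 + 1 = 7
Final answer: 7


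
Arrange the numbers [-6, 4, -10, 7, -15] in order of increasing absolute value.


Compute absolute values:
  |-6| = 6
  |4| = 4
  |-10| = 10
  |7| = 7
  |-15| = 15
Absolute values in increasing order: 4 < 6 < 7 < 10 < 15
Listing the original numbers in that order gives the answer.
Final answer: [4, -6, 7, -10, -15]


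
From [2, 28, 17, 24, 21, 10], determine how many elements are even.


Check each element:
  2 is even
  28 is even
  17 is odd
  24 is even
  21 is odd
  10 is even
Evens: [2, 28, 24, 10]
Count of evens = 4
Final answer: 4


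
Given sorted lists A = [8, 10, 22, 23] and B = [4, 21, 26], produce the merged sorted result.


List A: [8, 10, 22, 23]
List B: [4, 21, 26]
Repeatedly compare the front elements and take the smaller:
  8 vs 4 -> take 4
  8 vs 21 -> take 8
  10 vs 21 -> take 10
  22 vs 21 -> take 21
  22 vs 26 -> take 22
  23 vs 26 -> take 23
  A is exhausted; append the rest of B: [26]
Final answer: [4, 8, 10, 21, 22, 23, 26]


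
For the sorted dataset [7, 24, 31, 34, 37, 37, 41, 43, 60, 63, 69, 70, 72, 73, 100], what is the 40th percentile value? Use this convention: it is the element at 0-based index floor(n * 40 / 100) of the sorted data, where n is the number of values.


The dataset has n = 15 elements.
Index = floor(15 * 40 / 100) = floor(600 / 100) = floor(6) = 6
Counting from index 0 in the sorted data, the element at index 6 is 41.
Final answer: 41


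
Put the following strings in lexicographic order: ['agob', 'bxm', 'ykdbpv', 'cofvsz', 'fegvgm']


Compare strings character by character (the first differing letter decides):
  'agob' < 'bxm' since 'a' < 'b' at position 1
  'bxm' < 'cofvsz' since 'b' < 'c' at position 1
  'cofvsz' < 'fegvgm' since 'c' < 'f' at position 1
  'fegvgm' < 'ykdbpv' since 'f' < 'y' at position 1
Chaining these comparisons gives the alphabetical order.
Final answer: ['agob', 'bxm', 'cofvsz', 'fegvgm', 'ykdbpv']


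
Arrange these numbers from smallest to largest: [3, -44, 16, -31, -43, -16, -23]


Original list: [3, -44, 16, -31, -43, -16, -23]
Repeatedly take the smallest remaining element:
  Remaining [3, -44, 16, -31, -43, -16, -23] -> smallest is -44
  Remaining [3, 16, -31, -43, -16, -23] -> smallest is -43
  Remaining [3, 16, -31, -16, -23] -> smallest is -31
  Remaining [3, 16, -16, -23] -> smallest is -23
  Remaining [3, 16, -16] -> smallest is -16
  Remaining [3, 16] -> smallest is 3
  Remaining [16] -> smallest is 16
Collecting the picks in order gives the sorted list.
Final answer: [-44, -43, -31, -23, -16, 3, 16]


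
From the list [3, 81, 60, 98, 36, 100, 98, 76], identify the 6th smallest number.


Sort ascending: [3, 36, 60, 76, 81, 98, 98, 100]
The 6th element (1-indexed) is at index 5.
Value = 98
Final answer: 98


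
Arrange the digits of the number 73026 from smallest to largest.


The number 73026 has digits: 7, 3, 0, 2, 6
Sorted: 0, 2, 3, 6, 7
Joining the sorted digits gives the result.
Final answer: 02367


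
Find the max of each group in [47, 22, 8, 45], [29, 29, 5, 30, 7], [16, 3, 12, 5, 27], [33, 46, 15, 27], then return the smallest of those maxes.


Find max of each group:
  Group 1: [47, 22, 8, 45] -> max = 47
  Group 2: [29, 29, 5, 30, 7] -> max = 30
  Group 3: [16, 3, 12, 5, 27] -> max = 27
  Group 4: [33, 46, 15, 27] -> max = 46
Maxes: [47, 30, 27, 46]
Minimum of maxes = 27
Final answer: 27


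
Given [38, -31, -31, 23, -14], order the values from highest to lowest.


Original list: [38, -31, -31, 23, -14]
Repeatedly take the largest remaining element:
  Remaining [38, -31, -31, 23, -14] -> largest is 38
  Remaining [-31, -31, 23, -14] -> largest is 23
  Remaining [-31, -31, -14] -> largest is -14
  Remaining [-31, -31] -> largest is -31
  Remaining [-31] -> largest is -31
Collecting the picks in order gives the descending list.
Final answer: [38, 23, -14, -31, -31]


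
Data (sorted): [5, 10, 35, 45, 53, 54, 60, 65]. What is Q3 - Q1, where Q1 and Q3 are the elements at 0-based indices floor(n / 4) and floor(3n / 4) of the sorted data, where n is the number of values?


The data has n = 8 elements.
Q1 index = floor(8 / 4) = floor(2) = 2; Q3 index = floor(3 * 8 / 4) = floor(6) = 6
Q1 = element at index 2 = 35
Q3 = element at index 6 = 60
IQR = 60 - 35 = 25
Final answer: 25


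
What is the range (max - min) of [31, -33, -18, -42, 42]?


Maximum value: 42
Minimum value: -42
Range = 42 - (-42) = 84
Final answer: 84


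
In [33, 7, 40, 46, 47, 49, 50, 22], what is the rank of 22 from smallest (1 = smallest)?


Sort ascending: [7, 22, 33, 40, 46, 47, 49, 50]
Find 22 in the sorted list.
22 is at position 2 (1-indexed).
Final answer: 2


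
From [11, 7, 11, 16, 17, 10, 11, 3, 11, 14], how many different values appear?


List all unique values:
Distinct values: [3, 7, 10, 11, 14, 16, 17]
Count = 7
Final answer: 7


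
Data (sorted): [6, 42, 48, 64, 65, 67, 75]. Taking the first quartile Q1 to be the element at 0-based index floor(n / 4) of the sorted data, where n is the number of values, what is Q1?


The list has n = 7 elements.
Q1 index = floor(7 / 4) = floor(1.75) = 1
Counting from index 0 in the sorted data, the element at index 1 is 42.
Final answer: 42


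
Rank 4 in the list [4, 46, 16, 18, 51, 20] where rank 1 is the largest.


Sort descending: [51, 46, 20, 18, 16, 4]
Find 4 in the sorted list.
4 is at position 6.
Final answer: 6


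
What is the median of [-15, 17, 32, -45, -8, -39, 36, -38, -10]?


First, sort the list: [-45, -39, -38, -15, -10, -8, 17, 32, 36]
The list has 9 elements (odd count).
The middle index is 4 (0-based), and the element there is -10.
Final answer: -10


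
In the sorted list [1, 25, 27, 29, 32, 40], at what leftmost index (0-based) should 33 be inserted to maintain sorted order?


List is sorted: [1, 25, 27, 29, 32, 40]
We need the leftmost position where 33 can be inserted, i.e. the first index whose element is >= 33 (or the end of the list if none is).
Binary search with low=0, high=6 (0-based indices):
  low=0, high=6, mid=3: a[3]=29 < 33, so low = 4
  low=4, high=6, mid=5: a[5]=40 >= 33, so high = 5
  low=4, high=5, mid=4: a[4]=32 < 33, so low = 5
Now low = high = 5, so the insertion index is 5.
Final answer: 5


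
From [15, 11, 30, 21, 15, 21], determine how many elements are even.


Check each element:
  15 is odd
  11 is odd
  30 is even
  21 is odd
  15 is odd
  21 is odd
Evens: [30]
Count of evens = 1
Final answer: 1


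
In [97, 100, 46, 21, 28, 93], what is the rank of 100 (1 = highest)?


Sort descending: [100, 97, 93, 46, 28, 21]
Find 100 in the sorted list.
100 is at position 1.
Final answer: 1


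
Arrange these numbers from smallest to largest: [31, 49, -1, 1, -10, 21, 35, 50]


Original list: [31, 49, -1, 1, -10, 21, 35, 50]
Repeatedly take the smallest remaining element:
  Remaining [31, 49, -1, 1, -10, 21, 35, 50] -> smallest is -10
  Remaining [31, 49, -1, 1, 21, 35, 50] -> smallest is -1
  Remaining [31, 49, 1, 21, 35, 50] -> smallest is 1
  Remaining [31, 49, 21, 35, 50] -> smallest is 21
  Remaining [31, 49, 35, 50] -> smallest is 31
  Remaining [49, 35, 50] -> smallest is 35
  Remaining [49, 50] -> smallest is 49
  Remaining [50] -> smallest is 50
Collecting the picks in order gives the sorted list.
Final answer: [-10, -1, 1, 21, 31, 35, 49, 50]


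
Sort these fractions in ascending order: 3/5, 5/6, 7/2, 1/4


Convert to decimal for comparison:
  3/5 = 0.6
  5/6 = 0.8333
  7/2 = 3.5
  1/4 = 0.25
Decimals in increasing order: 0.25 < 0.6 < 0.8333 < 3.5
Writing each back as its fraction gives the sorted order.
Final answer: 1/4, 3/5, 5/6, 7/2


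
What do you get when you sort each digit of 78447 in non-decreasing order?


The number 78447 has digits: 7, 8, 4, 4, 7
Sorted: 4, 4, 7, 7, 8
Joining the sorted digits gives the result.
Final answer: 44778


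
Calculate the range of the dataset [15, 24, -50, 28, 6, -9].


Maximum value: 28
Minimum value: -50
Range = 28 - (-50) = 78
Final answer: 78


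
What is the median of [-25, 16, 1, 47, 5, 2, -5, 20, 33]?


First, sort the list: [-25, -5, 1, 2, 5, 16, 20, 33, 47]
The list has 9 elements (odd count).
The middle index is 4 (0-based), and the element there is 5.
Final answer: 5


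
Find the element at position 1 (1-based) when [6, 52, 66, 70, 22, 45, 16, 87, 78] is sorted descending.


Sort descending: [87, 78, 70, 66, 52, 45, 22, 16, 6]
The 1st element (1-indexed) is at index 0.
Value = 87
Final answer: 87


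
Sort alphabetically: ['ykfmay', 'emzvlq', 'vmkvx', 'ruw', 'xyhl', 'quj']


Compare strings character by character (the first differing letter decides):
  'emzvlq' < 'quj' since 'e' < 'q' at position 1
  'quj' < 'ruw' since 'q' < 'r' at position 1
  'ruw' < 'vmkvx' since 'r' < 'v' at position 1
  'vmkvx' < 'xyhl' since 'v' < 'x' at position 1
  'xyhl' < 'ykfmay' since 'x' < 'y' at position 1
Chaining these comparisons gives the alphabetical order.
Final answer: ['emzvlq', 'quj', 'ruw', 'vmkvx', 'xyhl', 'ykfmay']


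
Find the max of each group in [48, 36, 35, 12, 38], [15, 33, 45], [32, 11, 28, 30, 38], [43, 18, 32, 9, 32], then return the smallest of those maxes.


Find max of each group:
  Group 1: [48, 36, 35, 12, 38] -> max = 48
  Group 2: [15, 33, 45] -> max = 45
  Group 3: [32, 11, 28, 30, 38] -> max = 38
  Group 4: [43, 18, 32, 9, 32] -> max = 43
Maxes: [48, 45, 38, 43]
Minimum of maxes = 38
Final answer: 38


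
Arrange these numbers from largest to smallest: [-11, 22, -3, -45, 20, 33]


Original list: [-11, 22, -3, -45, 20, 33]
Repeatedly take the largest remaining element:
  Remaining [-11, 22, -3, -45, 20, 33] -> largest is 33
  Remaining [-11, 22, -3, -45, 20] -> largest is 22
  Remaining [-11, -3, -45, 20] -> largest is 20
  Remaining [-11, -3, -45] -> largest is -3
  Remaining [-11, -45] -> largest is -11
  Remaining [-45] -> largest is -45
Collecting the picks in order gives the descending list.
Final answer: [33, 22, 20, -3, -11, -45]


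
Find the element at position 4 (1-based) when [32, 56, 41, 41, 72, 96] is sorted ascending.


Sort ascending: [32, 41, 41, 56, 72, 96]
The 4th element (1-indexed) is at index 3.
Value = 56
Final answer: 56


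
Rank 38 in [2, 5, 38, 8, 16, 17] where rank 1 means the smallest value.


Sort ascending: [2, 5, 8, 16, 17, 38]
Find 38 in the sorted list.
38 is at position 6 (1-indexed).
Final answer: 6


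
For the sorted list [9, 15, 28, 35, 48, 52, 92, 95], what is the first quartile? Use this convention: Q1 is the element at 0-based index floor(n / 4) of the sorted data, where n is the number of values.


The list has n = 8 elements.
Q1 index = floor(8 / 4) = floor(2) = 2
Counting from index 0 in the sorted data, the element at index 2 is 28.
Final answer: 28


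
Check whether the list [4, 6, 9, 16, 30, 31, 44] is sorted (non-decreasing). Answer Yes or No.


Check consecutive pairs:
  4 <= 6? True
  6 <= 9? True
  9 <= 16? True
  16 <= 30? True
  30 <= 31? True
  31 <= 44? True
Every consecutive pair is in order, so the list is non-decreasing.
Final answer: Yes


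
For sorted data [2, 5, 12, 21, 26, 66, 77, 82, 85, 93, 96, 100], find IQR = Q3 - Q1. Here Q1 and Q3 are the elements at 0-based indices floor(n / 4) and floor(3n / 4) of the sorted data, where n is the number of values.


The data has n = 12 elements.
Q1 index = floor(12 / 4) = floor(3) = 3; Q3 index = floor(3 * 12 / 4) = floor(9) = 9
Q1 = element at index 3 = 21
Q3 = element at index 9 = 93
IQR = 93 - 21 = 72
Final answer: 72


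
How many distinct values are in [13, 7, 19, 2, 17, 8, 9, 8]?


List all unique values:
Distinct values: [2, 7, 8, 9, 13, 17, 19]
Count = 7
Final answer: 7


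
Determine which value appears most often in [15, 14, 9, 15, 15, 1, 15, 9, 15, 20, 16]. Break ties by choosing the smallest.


Count the frequency of each value:
  1 appears 1 time(s)
  9 appears 2 time(s)
  14 appears 1 time(s)
  15 appears 5 time(s)
  16 appears 1 time(s)
  20 appears 1 time(s)
Maximum frequency is 5.
Only 15 reaches that frequency, so it is the mode.
Final answer: 15
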